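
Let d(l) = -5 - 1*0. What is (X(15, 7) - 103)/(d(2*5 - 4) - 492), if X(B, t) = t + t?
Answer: 89/497 ≈ 0.17907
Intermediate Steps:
X(B, t) = 2*t
d(l) = -5 (d(l) = -5 + 0 = -5)
(X(15, 7) - 103)/(d(2*5 - 4) - 492) = (2*7 - 103)/(-5 - 492) = (14 - 103)/(-497) = -89*(-1/497) = 89/497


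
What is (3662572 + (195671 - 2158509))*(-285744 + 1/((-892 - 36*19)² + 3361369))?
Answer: -2838921414674274186/5845145 ≈ -4.8569e+11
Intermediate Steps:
(3662572 + (195671 - 2158509))*(-285744 + 1/((-892 - 36*19)² + 3361369)) = (3662572 - 1962838)*(-285744 + 1/((-892 - 684)² + 3361369)) = 1699734*(-285744 + 1/((-1576)² + 3361369)) = 1699734*(-285744 + 1/(2483776 + 3361369)) = 1699734*(-285744 + 1/5845145) = 1699734*(-1670215112879/5845145) = -2838921414674274186/5845145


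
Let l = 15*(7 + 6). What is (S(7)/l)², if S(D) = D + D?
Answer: 196/38025 ≈ 0.0051545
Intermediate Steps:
S(D) = 2*D
l = 195 (l = 15*13 = 195)
(S(7)/l)² = ((2*7)/195)² = (14*(1/195))² = (14/195)² = 196/38025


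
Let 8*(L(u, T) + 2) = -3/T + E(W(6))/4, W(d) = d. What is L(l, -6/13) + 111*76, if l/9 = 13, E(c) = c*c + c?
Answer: 67489/8 ≈ 8436.1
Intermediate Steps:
E(c) = c + c**2 (E(c) = c**2 + c = c + c**2)
l = 117 (l = 9*13 = 117)
L(u, T) = -11/16 - 3/(8*T) (L(u, T) = -2 + (-3/T + (6*(1 + 6))/4)/8 = -2 + (-3/T + (6*7)*(1/4))/8 = -2 + (-3/T + 42*(1/4))/8 = -2 + (-3/T + 21/2)/8 = -2 + (21/2 - 3/T)/8 = -2 + (21/16 - 3/(8*T)) = -11/16 - 3/(8*T))
L(l, -6/13) + 111*76 = (-6 - (-66)/13)/(16*((-6/13))) + 111*76 = (-6 - (-66)/13)/(16*((-6*1/13))) + 8436 = (-6 - 11*(-6/13))/(16*(-6/13)) + 8436 = (1/16)*(-13/6)*(-6 + 66/13) + 8436 = (1/16)*(-13/6)*(-12/13) + 8436 = 1/8 + 8436 = 67489/8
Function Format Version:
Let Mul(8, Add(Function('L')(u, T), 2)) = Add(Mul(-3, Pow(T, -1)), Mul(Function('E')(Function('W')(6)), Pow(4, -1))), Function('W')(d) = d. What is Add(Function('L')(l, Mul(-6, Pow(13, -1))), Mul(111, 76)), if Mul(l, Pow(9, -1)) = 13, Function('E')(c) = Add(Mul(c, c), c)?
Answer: Rational(67489, 8) ≈ 8436.1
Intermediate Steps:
Function('E')(c) = Add(c, Pow(c, 2)) (Function('E')(c) = Add(Pow(c, 2), c) = Add(c, Pow(c, 2)))
l = 117 (l = Mul(9, 13) = 117)
Function('L')(u, T) = Add(Rational(-11, 16), Mul(Rational(-3, 8), Pow(T, -1))) (Function('L')(u, T) = Add(-2, Mul(Rational(1, 8), Add(Mul(-3, Pow(T, -1)), Mul(Mul(6, Add(1, 6)), Pow(4, -1))))) = Add(-2, Mul(Rational(1, 8), Add(Mul(-3, Pow(T, -1)), Mul(Mul(6, 7), Rational(1, 4))))) = Add(-2, Mul(Rational(1, 8), Add(Mul(-3, Pow(T, -1)), Mul(42, Rational(1, 4))))) = Add(-2, Mul(Rational(1, 8), Add(Mul(-3, Pow(T, -1)), Rational(21, 2)))) = Add(-2, Mul(Rational(1, 8), Add(Rational(21, 2), Mul(-3, Pow(T, -1))))) = Add(-2, Add(Rational(21, 16), Mul(Rational(-3, 8), Pow(T, -1)))) = Add(Rational(-11, 16), Mul(Rational(-3, 8), Pow(T, -1))))
Add(Function('L')(l, Mul(-6, Pow(13, -1))), Mul(111, 76)) = Add(Mul(Rational(1, 16), Pow(Mul(-6, Pow(13, -1)), -1), Add(-6, Mul(-11, Mul(-6, Pow(13, -1))))), Mul(111, 76)) = Add(Mul(Rational(1, 16), Pow(Mul(-6, Rational(1, 13)), -1), Add(-6, Mul(-11, Mul(-6, Rational(1, 13))))), 8436) = Add(Mul(Rational(1, 16), Pow(Rational(-6, 13), -1), Add(-6, Mul(-11, Rational(-6, 13)))), 8436) = Add(Mul(Rational(1, 16), Rational(-13, 6), Add(-6, Rational(66, 13))), 8436) = Add(Mul(Rational(1, 16), Rational(-13, 6), Rational(-12, 13)), 8436) = Add(Rational(1, 8), 8436) = Rational(67489, 8)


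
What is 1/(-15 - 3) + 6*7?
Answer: 755/18 ≈ 41.944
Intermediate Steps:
1/(-15 - 3) + 6*7 = 1/(-18) + 42 = -1/18 + 42 = 755/18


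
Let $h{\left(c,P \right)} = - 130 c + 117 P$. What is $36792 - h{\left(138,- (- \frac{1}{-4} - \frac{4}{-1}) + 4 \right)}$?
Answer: $\frac{219045}{4} \approx 54761.0$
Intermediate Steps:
$36792 - h{\left(138,- (- \frac{1}{-4} - \frac{4}{-1}) + 4 \right)} = 36792 - \left(\left(-130\right) 138 + 117 \left(- (- \frac{1}{-4} - \frac{4}{-1}) + 4\right)\right) = 36792 - \left(-17940 + 117 \left(- (\left(-1\right) \left(- \frac{1}{4}\right) - -4) + 4\right)\right) = 36792 - \left(-17940 + 117 \left(- (\frac{1}{4} + 4) + 4\right)\right) = 36792 - \left(-17940 + 117 \left(\left(-1\right) \frac{17}{4} + 4\right)\right) = 36792 - \left(-17940 + 117 \left(- \frac{17}{4} + 4\right)\right) = 36792 - \left(-17940 + 117 \left(- \frac{1}{4}\right)\right) = 36792 - \left(-17940 - \frac{117}{4}\right) = 36792 - - \frac{71877}{4} = 36792 + \frac{71877}{4} = \frac{219045}{4}$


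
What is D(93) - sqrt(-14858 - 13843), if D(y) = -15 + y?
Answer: 78 - 3*I*sqrt(3189) ≈ 78.0 - 169.41*I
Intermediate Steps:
D(93) - sqrt(-14858 - 13843) = (-15 + 93) - sqrt(-14858 - 13843) = 78 - sqrt(-28701) = 78 - 3*I*sqrt(3189)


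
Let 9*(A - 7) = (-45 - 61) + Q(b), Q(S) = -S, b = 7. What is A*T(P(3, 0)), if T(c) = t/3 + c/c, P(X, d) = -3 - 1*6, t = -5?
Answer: 100/27 ≈ 3.7037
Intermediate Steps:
P(X, d) = -9 (P(X, d) = -3 - 6 = -9)
A = -50/9 (A = 7 + ((-45 - 61) - 1*7)/9 = 7 + (-106 - 7)/9 = 7 + (⅑)*(-113) = 7 - 113/9 = -50/9 ≈ -5.5556)
T(c) = -⅔ (T(c) = -5/3 + c/c = -5*⅓ + 1 = -5/3 + 1 = -⅔)
A*T(P(3, 0)) = -50/9*(-⅔) = 100/27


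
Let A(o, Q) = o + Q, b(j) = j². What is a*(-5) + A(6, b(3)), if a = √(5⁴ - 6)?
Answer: 15 - 5*√619 ≈ -109.40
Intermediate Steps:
a = √619 (a = √(625 - 6) = √619 ≈ 24.880)
A(o, Q) = Q + o
a*(-5) + A(6, b(3)) = √619*(-5) + (3² + 6) = -5*√619 + (9 + 6) = -5*√619 + 15 = 15 - 5*√619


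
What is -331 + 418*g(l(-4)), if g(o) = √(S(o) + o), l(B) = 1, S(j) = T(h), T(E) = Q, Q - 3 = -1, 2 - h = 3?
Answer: -331 + 418*√3 ≈ 393.00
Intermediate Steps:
h = -1 (h = 2 - 1*3 = 2 - 3 = -1)
Q = 2 (Q = 3 - 1 = 2)
T(E) = 2
S(j) = 2
g(o) = √(2 + o)
-331 + 418*g(l(-4)) = -331 + 418*√(2 + 1) = -331 + 418*√3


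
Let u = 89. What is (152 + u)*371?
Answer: 89411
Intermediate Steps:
(152 + u)*371 = (152 + 89)*371 = 241*371 = 89411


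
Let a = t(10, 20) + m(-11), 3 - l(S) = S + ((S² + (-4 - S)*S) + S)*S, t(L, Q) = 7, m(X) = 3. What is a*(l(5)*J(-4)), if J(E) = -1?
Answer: -730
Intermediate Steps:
l(S) = 3 - S - S*(S + S² + S*(-4 - S)) (l(S) = 3 - (S + ((S² + (-4 - S)*S) + S)*S) = 3 - (S + ((S² + S*(-4 - S)) + S)*S) = 3 - (S + (S + S² + S*(-4 - S))*S) = 3 - (S + S*(S + S² + S*(-4 - S))) = 3 + (-S - S*(S + S² + S*(-4 - S))) = 3 - S - S*(S + S² + S*(-4 - S)))
a = 10 (a = 7 + 3 = 10)
a*(l(5)*J(-4)) = 10*((3 - 1*5 + 3*5²)*(-1)) = 10*((3 - 5 + 3*25)*(-1)) = 10*((3 - 5 + 75)*(-1)) = 10*(73*(-1)) = 10*(-73) = -730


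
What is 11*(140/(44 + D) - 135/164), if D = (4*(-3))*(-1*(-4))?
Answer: -64625/164 ≈ -394.05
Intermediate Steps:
D = -48 (D = -12*4 = -48)
11*(140/(44 + D) - 135/164) = 11*(140/(44 - 48) - 135/164) = 11*(140/(-4) - 135*1/164) = 11*(140*(-1/4) - 135/164) = 11*(-35 - 135/164) = 11*(-5875/164) = -64625/164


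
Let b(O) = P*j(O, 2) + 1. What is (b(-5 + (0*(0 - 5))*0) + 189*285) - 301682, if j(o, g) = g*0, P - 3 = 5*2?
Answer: -247816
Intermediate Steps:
P = 13 (P = 3 + 5*2 = 3 + 10 = 13)
j(o, g) = 0
b(O) = 1 (b(O) = 13*0 + 1 = 0 + 1 = 1)
(b(-5 + (0*(0 - 5))*0) + 189*285) - 301682 = (1 + 189*285) - 301682 = (1 + 53865) - 301682 = 53866 - 301682 = -247816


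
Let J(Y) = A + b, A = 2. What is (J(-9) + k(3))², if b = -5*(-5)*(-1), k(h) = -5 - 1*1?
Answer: 841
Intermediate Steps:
k(h) = -6 (k(h) = -5 - 1 = -6)
b = -25 (b = 25*(-1) = -25)
J(Y) = -23 (J(Y) = 2 - 25 = -23)
(J(-9) + k(3))² = (-23 - 6)² = (-29)² = 841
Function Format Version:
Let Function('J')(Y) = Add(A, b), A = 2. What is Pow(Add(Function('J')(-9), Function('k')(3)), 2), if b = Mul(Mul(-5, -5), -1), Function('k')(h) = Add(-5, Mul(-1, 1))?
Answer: 841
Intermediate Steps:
Function('k')(h) = -6 (Function('k')(h) = Add(-5, -1) = -6)
b = -25 (b = Mul(25, -1) = -25)
Function('J')(Y) = -23 (Function('J')(Y) = Add(2, -25) = -23)
Pow(Add(Function('J')(-9), Function('k')(3)), 2) = Pow(Add(-23, -6), 2) = Pow(-29, 2) = 841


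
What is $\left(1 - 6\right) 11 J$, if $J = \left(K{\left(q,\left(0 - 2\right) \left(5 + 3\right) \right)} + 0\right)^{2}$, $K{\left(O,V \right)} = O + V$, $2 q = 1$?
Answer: $- \frac{52855}{4} \approx -13214.0$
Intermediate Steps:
$q = \frac{1}{2}$ ($q = \frac{1}{2} \cdot 1 = \frac{1}{2} \approx 0.5$)
$J = \frac{961}{4}$ ($J = \left(\left(\frac{1}{2} + \left(0 - 2\right) \left(5 + 3\right)\right) + 0\right)^{2} = \left(\left(\frac{1}{2} - 16\right) + 0\right)^{2} = \left(- \frac{31}{2} + 0\right)^{2} = \left(- \frac{31}{2}\right)^{2} = \frac{961}{4} \approx 240.25$)
$\left(1 - 6\right) 11 J = \left(1 - 6\right) 11 \cdot \frac{961}{4} = \left(-5\right) 11 \cdot \frac{961}{4} = \left(-55\right) \frac{961}{4} = - \frac{52855}{4}$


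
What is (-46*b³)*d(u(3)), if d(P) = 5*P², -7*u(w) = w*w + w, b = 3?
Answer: -894240/49 ≈ -18250.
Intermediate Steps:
u(w) = -w/7 - w²/7 (u(w) = -(w*w + w)/7 = -(w² + w)/7 = -(w + w²)/7 = -w/7 - w²/7)
(-46*b³)*d(u(3)) = (-46*3³)*(5*(-⅐*3*(1 + 3))²) = (-46*27)*(5*(-⅐*3*4)²) = -6210*(-12/7)² = -6210*144/49 = -1242*720/49 = -894240/49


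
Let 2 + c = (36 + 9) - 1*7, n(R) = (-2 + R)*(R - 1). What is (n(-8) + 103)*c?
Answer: 6948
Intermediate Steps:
n(R) = (-1 + R)*(-2 + R) (n(R) = (-2 + R)*(-1 + R) = (-1 + R)*(-2 + R))
c = 36 (c = -2 + ((36 + 9) - 1*7) = -2 + (45 - 7) = -2 + 38 = 36)
(n(-8) + 103)*c = ((2 + (-8)² - 3*(-8)) + 103)*36 = ((2 + 64 + 24) + 103)*36 = (90 + 103)*36 = 193*36 = 6948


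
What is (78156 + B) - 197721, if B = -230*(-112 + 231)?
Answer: -146935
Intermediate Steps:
B = -27370 (B = -230*119 = -27370)
(78156 + B) - 197721 = (78156 - 27370) - 197721 = 50786 - 197721 = -146935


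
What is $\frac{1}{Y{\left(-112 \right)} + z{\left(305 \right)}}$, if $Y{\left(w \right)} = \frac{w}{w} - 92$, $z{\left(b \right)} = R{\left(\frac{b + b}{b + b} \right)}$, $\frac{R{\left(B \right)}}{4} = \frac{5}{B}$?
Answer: $- \frac{1}{71} \approx -0.014085$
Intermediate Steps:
$R{\left(B \right)} = \frac{20}{B}$ ($R{\left(B \right)} = 4 \frac{5}{B} = \frac{20}{B}$)
$z{\left(b \right)} = 20$ ($z{\left(b \right)} = \frac{20}{\left(b + b\right) \frac{1}{b + b}} = \frac{20}{2 b \frac{1}{2 b}} = \frac{20}{1} = 20 \cdot 1 = 20$)
$Y{\left(w \right)} = -91$ ($Y{\left(w \right)} = 1 - 92 = -91$)
$\frac{1}{Y{\left(-112 \right)} + z{\left(305 \right)}} = \frac{1}{-91 + 20} = \frac{1}{-71} = - \frac{1}{71}$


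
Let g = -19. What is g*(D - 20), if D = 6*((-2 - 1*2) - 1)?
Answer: 950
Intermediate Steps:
D = -30 (D = 6*((-2 - 2) - 1) = 6*(-4 - 1) = 6*(-5) = -30)
g*(D - 20) = -19*(-30 - 20) = -19*(-50) = 950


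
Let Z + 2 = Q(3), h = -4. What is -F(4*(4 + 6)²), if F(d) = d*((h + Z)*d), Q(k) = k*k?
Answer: -480000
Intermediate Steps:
Q(k) = k²
Z = 7 (Z = -2 + 3² = -2 + 9 = 7)
F(d) = 3*d² (F(d) = d*((-4 + 7)*d) = d*(3*d) = 3*d²)
-F(4*(4 + 6)²) = -3*(4*(4 + 6)²)² = -3*(4*10²)² = -3*(4*100)² = -3*400² = -3*160000 = -1*480000 = -480000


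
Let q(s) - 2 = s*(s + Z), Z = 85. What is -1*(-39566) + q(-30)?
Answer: 37918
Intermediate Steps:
q(s) = 2 + s*(85 + s) (q(s) = 2 + s*(s + 85) = 2 + s*(85 + s))
-1*(-39566) + q(-30) = -1*(-39566) + (2 + (-30)² + 85*(-30)) = 39566 + (2 + 900 - 2550) = 39566 - 1648 = 37918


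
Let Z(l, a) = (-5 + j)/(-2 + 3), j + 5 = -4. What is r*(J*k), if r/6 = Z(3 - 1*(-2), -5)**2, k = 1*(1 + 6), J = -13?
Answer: -107016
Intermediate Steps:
j = -9 (j = -5 - 4 = -9)
Z(l, a) = -14 (Z(l, a) = (-5 - 9)/(-2 + 3) = -14/1 = -14*1 = -14)
k = 7 (k = 1*7 = 7)
r = 1176 (r = 6*(-14)**2 = 6*196 = 1176)
r*(J*k) = 1176*(-13*7) = 1176*(-91) = -107016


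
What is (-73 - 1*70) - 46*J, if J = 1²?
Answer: -189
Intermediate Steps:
J = 1
(-73 - 1*70) - 46*J = (-73 - 1*70) - 46*1 = (-73 - 70) - 46 = -143 - 46 = -189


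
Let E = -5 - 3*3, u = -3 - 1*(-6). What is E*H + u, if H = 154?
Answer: -2153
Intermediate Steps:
u = 3 (u = -3 + 6 = 3)
E = -14 (E = -5 - 9 = -14)
E*H + u = -14*154 + 3 = -2156 + 3 = -2153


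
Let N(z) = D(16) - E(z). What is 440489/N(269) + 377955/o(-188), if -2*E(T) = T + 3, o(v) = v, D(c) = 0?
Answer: 7852513/6392 ≈ 1228.5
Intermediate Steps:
E(T) = -3/2 - T/2 (E(T) = -(T + 3)/2 = -(3 + T)/2 = -3/2 - T/2)
N(z) = 3/2 + z/2 (N(z) = 0 - (-3/2 - z/2) = 0 + (3/2 + z/2) = 3/2 + z/2)
440489/N(269) + 377955/o(-188) = 440489/(3/2 + (½)*269) + 377955/(-188) = 440489/(3/2 + 269/2) + 377955*(-1/188) = 440489/136 - 377955/188 = 7852513/6392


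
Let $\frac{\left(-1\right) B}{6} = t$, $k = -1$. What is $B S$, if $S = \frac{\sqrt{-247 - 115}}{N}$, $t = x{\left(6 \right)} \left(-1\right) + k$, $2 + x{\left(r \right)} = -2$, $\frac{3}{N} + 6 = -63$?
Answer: $414 i \sqrt{362} \approx 7876.9 i$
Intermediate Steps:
$N = - \frac{1}{23}$ ($N = \frac{3}{-6 - 63} = \frac{3}{-69} = 3 \left(- \frac{1}{69}\right) = - \frac{1}{23} \approx -0.043478$)
$x{\left(r \right)} = -4$ ($x{\left(r \right)} = -2 - 2 = -4$)
$t = 3$ ($t = \left(-4\right) \left(-1\right) - 1 = 4 - 1 = 3$)
$S = - 23 i \sqrt{362}$ ($S = \frac{\sqrt{-247 - 115}}{- \frac{1}{23}} = \sqrt{-362} \left(-23\right) = i \sqrt{362} \left(-23\right) = - 23 i \sqrt{362} \approx - 437.6 i$)
$B = -18$ ($B = \left(-6\right) 3 = -18$)
$B S = - 18 \left(- 23 i \sqrt{362}\right) = 414 i \sqrt{362}$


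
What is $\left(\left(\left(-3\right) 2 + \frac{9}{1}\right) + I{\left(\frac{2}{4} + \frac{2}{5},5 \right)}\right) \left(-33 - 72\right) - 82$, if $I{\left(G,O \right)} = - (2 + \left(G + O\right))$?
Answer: $\frac{865}{2} \approx 432.5$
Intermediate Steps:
$I{\left(G,O \right)} = -2 - G - O$ ($I{\left(G,O \right)} = - (2 + G + O) = -2 - G - O$)
$\left(\left(\left(-3\right) 2 + \frac{9}{1}\right) + I{\left(\frac{2}{4} + \frac{2}{5},5 \right)}\right) \left(-33 - 72\right) - 82 = \left(\left(\left(-3\right) 2 + \frac{9}{1}\right) - \left(7 + \frac{1}{2} + \frac{2}{5}\right)\right) \left(-33 - 72\right) - 82 = \left(\left(-6 + 9 \cdot 1\right) - \left(7 + \frac{1}{2} + \frac{2}{5}\right)\right) \left(-33 - 72\right) - 82 = \left(\left(-6 + 9\right) - \frac{79}{10}\right) \left(-105\right) - 82 = \left(3 - \frac{79}{10}\right) \left(-105\right) - 82 = \left(- \frac{49}{10}\right) \left(-105\right) - 82 = \frac{1029}{2} - 82 = \frac{865}{2}$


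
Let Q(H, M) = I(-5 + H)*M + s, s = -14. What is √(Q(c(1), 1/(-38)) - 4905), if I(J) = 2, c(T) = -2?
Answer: I*√1775778/19 ≈ 70.136*I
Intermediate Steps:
Q(H, M) = -14 + 2*M (Q(H, M) = 2*M - 14 = -14 + 2*M)
√(Q(c(1), 1/(-38)) - 4905) = √((-14 + 2/(-38)) - 4905) = √((-14 + 2*(-1/38)) - 4905) = √((-14 - 1/19) - 4905) = √(-267/19 - 4905) = √(-93462/19) = I*√1775778/19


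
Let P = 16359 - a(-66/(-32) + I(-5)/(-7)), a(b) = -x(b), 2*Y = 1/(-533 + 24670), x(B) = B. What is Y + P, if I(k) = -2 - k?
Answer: 44228421623/2703344 ≈ 16361.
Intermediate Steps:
Y = 1/48274 (Y = 1/(2*(-533 + 24670)) = (½)/24137 = (½)*(1/24137) = 1/48274 ≈ 2.0715e-5)
a(b) = -b
P = 1832391/112 (P = 16359 - (-1)*(-66/(-32) + (-2 - 1*(-5))/(-7)) = 16359 - (-1)*(-66*(-1/32) + (-2 + 5)*(-⅐)) = 16359 - (-1)*(33/16 + 3*(-⅐)) = 16359 - (-1)*(33/16 - 3/7) = 16359 - (-1)*183/112 = 16359 - 1*(-183/112) = 16359 + 183/112 = 1832391/112 ≈ 16361.)
Y + P = 1/48274 + 1832391/112 = 44228421623/2703344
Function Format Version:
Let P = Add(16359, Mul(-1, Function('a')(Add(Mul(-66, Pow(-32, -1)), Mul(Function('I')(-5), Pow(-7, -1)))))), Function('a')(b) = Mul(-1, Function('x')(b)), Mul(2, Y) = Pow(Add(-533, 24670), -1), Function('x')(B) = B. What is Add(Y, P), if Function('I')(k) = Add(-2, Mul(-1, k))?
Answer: Rational(44228421623, 2703344) ≈ 16361.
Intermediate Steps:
Y = Rational(1, 48274) (Y = Mul(Rational(1, 2), Pow(Add(-533, 24670), -1)) = Mul(Rational(1, 2), Pow(24137, -1)) = Mul(Rational(1, 2), Rational(1, 24137)) = Rational(1, 48274) ≈ 2.0715e-5)
Function('a')(b) = Mul(-1, b)
P = Rational(1832391, 112) (P = Add(16359, Mul(-1, Mul(-1, Add(Mul(-66, Pow(-32, -1)), Mul(Add(-2, Mul(-1, -5)), Pow(-7, -1)))))) = Add(16359, Mul(-1, Mul(-1, Add(Mul(-66, Rational(-1, 32)), Mul(Add(-2, 5), Rational(-1, 7)))))) = Add(16359, Mul(-1, Mul(-1, Add(Rational(33, 16), Mul(3, Rational(-1, 7)))))) = Add(16359, Mul(-1, Mul(-1, Add(Rational(33, 16), Rational(-3, 7))))) = Add(16359, Mul(-1, Mul(-1, Rational(183, 112)))) = Add(16359, Mul(-1, Rational(-183, 112))) = Add(16359, Rational(183, 112)) = Rational(1832391, 112) ≈ 16361.)
Add(Y, P) = Add(Rational(1, 48274), Rational(1832391, 112)) = Rational(44228421623, 2703344)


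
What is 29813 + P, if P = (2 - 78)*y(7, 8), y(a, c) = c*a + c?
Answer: 24949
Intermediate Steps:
y(a, c) = c + a*c (y(a, c) = a*c + c = c + a*c)
P = -4864 (P = (2 - 78)*(8*(1 + 7)) = -608*8 = -76*64 = -4864)
29813 + P = 29813 - 4864 = 24949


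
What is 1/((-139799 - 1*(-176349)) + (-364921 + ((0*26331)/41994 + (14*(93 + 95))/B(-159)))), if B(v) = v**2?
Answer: -25281/8301544619 ≈ -3.0453e-6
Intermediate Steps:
1/((-139799 - 1*(-176349)) + (-364921 + ((0*26331)/41994 + (14*(93 + 95))/B(-159)))) = 1/((-139799 - 1*(-176349)) + (-364921 + ((0*26331)/41994 + (14*(93 + 95))/((-159)**2)))) = 1/((-139799 + 176349) + (-364921 + (0*(1/41994) + (14*188)/25281))) = 1/(36550 + (-364921 + (0 + 2632*(1/25281)))) = 1/(36550 + (-364921 + (0 + 2632/25281))) = 1/(36550 + (-364921 + 2632/25281)) = 1/(36550 - 9225565169/25281) = 1/(-8301544619/25281) = -25281/8301544619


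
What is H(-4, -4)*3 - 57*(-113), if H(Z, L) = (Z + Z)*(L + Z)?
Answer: 6633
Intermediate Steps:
H(Z, L) = 2*Z*(L + Z) (H(Z, L) = (2*Z)*(L + Z) = 2*Z*(L + Z))
H(-4, -4)*3 - 57*(-113) = (2*(-4)*(-4 - 4))*3 - 57*(-113) = (2*(-4)*(-8))*3 + 6441 = 64*3 + 6441 = 192 + 6441 = 6633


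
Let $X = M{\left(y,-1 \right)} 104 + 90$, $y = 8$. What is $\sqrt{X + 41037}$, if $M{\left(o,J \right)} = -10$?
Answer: $\sqrt{40087} \approx 200.22$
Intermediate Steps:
$X = -950$ ($X = \left(-10\right) 104 + 90 = -1040 + 90 = -950$)
$\sqrt{X + 41037} = \sqrt{-950 + 41037} = \sqrt{40087}$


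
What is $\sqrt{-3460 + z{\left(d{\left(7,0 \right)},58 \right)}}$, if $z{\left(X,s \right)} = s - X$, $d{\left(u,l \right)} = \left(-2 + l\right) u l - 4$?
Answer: $i \sqrt{3398} \approx 58.292 i$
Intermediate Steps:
$d{\left(u,l \right)} = -4 + l u \left(-2 + l\right)$ ($d{\left(u,l \right)} = u \left(-2 + l\right) l - 4 = l u \left(-2 + l\right) - 4 = -4 + l u \left(-2 + l\right)$)
$\sqrt{-3460 + z{\left(d{\left(7,0 \right)},58 \right)}} = \sqrt{-3460 - \left(-62 + 0 - 0 \cdot 7\right)} = \sqrt{-3460 + \left(58 - \left(-4 + 7 \cdot 0 + 0\right)\right)} = \sqrt{-3460 + \left(58 - \left(-4 + 0 + 0\right)\right)} = \sqrt{-3460 + \left(58 - -4\right)} = \sqrt{-3460 + \left(58 + 4\right)} = \sqrt{-3460 + 62} = \sqrt{-3398} = i \sqrt{3398}$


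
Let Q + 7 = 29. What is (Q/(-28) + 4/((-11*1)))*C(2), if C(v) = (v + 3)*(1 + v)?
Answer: -2655/154 ≈ -17.240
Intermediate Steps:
Q = 22 (Q = -7 + 29 = 22)
C(v) = (1 + v)*(3 + v) (C(v) = (3 + v)*(1 + v) = (1 + v)*(3 + v))
(Q/(-28) + 4/((-11*1)))*C(2) = (22/(-28) + 4/((-11*1)))*(3 + 2**2 + 4*2) = (22*(-1/28) + 4/(-11))*(3 + 4 + 8) = (-11/14 + 4*(-1/11))*15 = (-11/14 - 4/11)*15 = -177/154*15 = -2655/154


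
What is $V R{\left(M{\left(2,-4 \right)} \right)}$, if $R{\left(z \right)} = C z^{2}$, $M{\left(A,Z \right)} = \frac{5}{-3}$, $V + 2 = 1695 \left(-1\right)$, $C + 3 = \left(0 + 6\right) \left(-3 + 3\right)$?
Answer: $\frac{42425}{3} \approx 14142.0$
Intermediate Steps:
$C = -3$ ($C = -3 + \left(0 + 6\right) \left(-3 + 3\right) = -3 + 6 \cdot 0 = -3 + 0 = -3$)
$V = -1697$ ($V = -2 + 1695 \left(-1\right) = -2 - 1695 = -1697$)
$M{\left(A,Z \right)} = - \frac{5}{3}$ ($M{\left(A,Z \right)} = 5 \left(- \frac{1}{3}\right) = - \frac{5}{3}$)
$R{\left(z \right)} = - 3 z^{2}$
$V R{\left(M{\left(2,-4 \right)} \right)} = - 1697 \left(- 3 \left(- \frac{5}{3}\right)^{2}\right) = - 1697 \left(\left(-3\right) \frac{25}{9}\right) = \left(-1697\right) \left(- \frac{25}{3}\right) = \frac{42425}{3}$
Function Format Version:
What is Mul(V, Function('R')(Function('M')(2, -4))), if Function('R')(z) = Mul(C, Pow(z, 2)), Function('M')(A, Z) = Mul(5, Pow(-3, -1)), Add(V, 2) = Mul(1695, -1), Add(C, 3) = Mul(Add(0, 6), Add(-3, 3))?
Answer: Rational(42425, 3) ≈ 14142.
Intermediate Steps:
C = -3 (C = Add(-3, Mul(Add(0, 6), Add(-3, 3))) = Add(-3, Mul(6, 0)) = Add(-3, 0) = -3)
V = -1697 (V = Add(-2, Mul(1695, -1)) = Add(-2, -1695) = -1697)
Function('M')(A, Z) = Rational(-5, 3) (Function('M')(A, Z) = Mul(5, Rational(-1, 3)) = Rational(-5, 3))
Function('R')(z) = Mul(-3, Pow(z, 2))
Mul(V, Function('R')(Function('M')(2, -4))) = Mul(-1697, Mul(-3, Pow(Rational(-5, 3), 2))) = Mul(-1697, Mul(-3, Rational(25, 9))) = Mul(-1697, Rational(-25, 3)) = Rational(42425, 3)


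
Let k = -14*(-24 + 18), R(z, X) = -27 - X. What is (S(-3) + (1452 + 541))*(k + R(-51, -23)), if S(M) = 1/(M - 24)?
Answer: 4304800/27 ≈ 1.5944e+5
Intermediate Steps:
S(M) = 1/(-24 + M)
k = 84 (k = -14*(-6) = 84)
(S(-3) + (1452 + 541))*(k + R(-51, -23)) = (1/(-24 - 3) + (1452 + 541))*(84 + (-27 - 1*(-23))) = (1/(-27) + 1993)*(84 + (-27 + 23)) = (-1/27 + 1993)*(84 - 4) = (53810/27)*80 = 4304800/27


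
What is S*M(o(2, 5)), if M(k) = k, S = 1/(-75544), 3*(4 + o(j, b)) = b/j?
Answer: 1/23856 ≈ 4.1918e-5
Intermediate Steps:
o(j, b) = -4 + b/(3*j) (o(j, b) = -4 + (b/j)/3 = -4 + b/(3*j))
S = -1/75544 ≈ -1.3237e-5
S*M(o(2, 5)) = -(-4 + (1/3)*5/2)/75544 = -(-4 + (1/3)*5*(1/2))/75544 = -(-4 + 5/6)/75544 = -1/75544*(-19/6) = 1/23856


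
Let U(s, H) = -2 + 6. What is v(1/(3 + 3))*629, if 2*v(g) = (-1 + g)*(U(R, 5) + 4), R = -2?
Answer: -6290/3 ≈ -2096.7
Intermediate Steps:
U(s, H) = 4
v(g) = -4 + 4*g (v(g) = ((-1 + g)*(4 + 4))/2 = ((-1 + g)*8)/2 = (-8 + 8*g)/2 = -4 + 4*g)
v(1/(3 + 3))*629 = (-4 + 4/(3 + 3))*629 = (-4 + 4/6)*629 = (-4 + 4*(⅙))*629 = (-4 + ⅔)*629 = -10/3*629 = -6290/3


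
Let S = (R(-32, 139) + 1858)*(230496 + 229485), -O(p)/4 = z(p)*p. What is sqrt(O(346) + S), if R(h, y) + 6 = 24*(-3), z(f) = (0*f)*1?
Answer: 6*sqrt(22743505) ≈ 28614.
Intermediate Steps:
z(f) = 0 (z(f) = 0*1 = 0)
O(p) = 0 (O(p) = -0*p = -4*0 = 0)
R(h, y) = -78 (R(h, y) = -6 + 24*(-3) = -6 - 72 = -78)
S = 818766180 (S = (-78 + 1858)*(230496 + 229485) = 1780*459981 = 818766180)
sqrt(O(346) + S) = sqrt(0 + 818766180) = sqrt(818766180) = 6*sqrt(22743505)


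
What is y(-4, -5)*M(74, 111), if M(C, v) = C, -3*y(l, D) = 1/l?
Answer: 37/6 ≈ 6.1667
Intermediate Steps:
y(l, D) = -1/(3*l)
y(-4, -5)*M(74, 111) = -⅓/(-4)*74 = -⅓*(-¼)*74 = (1/12)*74 = 37/6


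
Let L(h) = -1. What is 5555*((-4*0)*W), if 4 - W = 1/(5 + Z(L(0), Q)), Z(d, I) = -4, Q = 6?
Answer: 0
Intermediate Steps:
W = 3 (W = 4 - 1/(5 - 4) = 4 - 1/1 = 4 - 1*1 = 4 - 1 = 3)
5555*((-4*0)*W) = 5555*(-4*0*3) = 5555*(0*3) = 5555*0 = 0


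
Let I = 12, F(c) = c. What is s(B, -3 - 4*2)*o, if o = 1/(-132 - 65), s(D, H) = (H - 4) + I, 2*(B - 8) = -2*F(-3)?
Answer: 3/197 ≈ 0.015228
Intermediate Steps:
B = 11 (B = 8 + (-2*(-3))/2 = 8 + (1/2)*6 = 8 + 3 = 11)
s(D, H) = 8 + H (s(D, H) = (H - 4) + 12 = (-4 + H) + 12 = 8 + H)
o = -1/197 (o = 1/(-197) = -1/197 ≈ -0.0050761)
s(B, -3 - 4*2)*o = (8 + (-3 - 4*2))*(-1/197) = (8 + (-3 - 8))*(-1/197) = (8 - 11)*(-1/197) = -3*(-1/197) = 3/197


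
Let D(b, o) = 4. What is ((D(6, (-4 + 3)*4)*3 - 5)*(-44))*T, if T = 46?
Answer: -14168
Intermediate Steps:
((D(6, (-4 + 3)*4)*3 - 5)*(-44))*T = ((4*3 - 5)*(-44))*46 = ((12 - 5)*(-44))*46 = (7*(-44))*46 = -308*46 = -14168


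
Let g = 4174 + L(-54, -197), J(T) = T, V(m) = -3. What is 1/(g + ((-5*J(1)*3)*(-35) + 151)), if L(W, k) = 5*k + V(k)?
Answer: 1/3862 ≈ 0.00025893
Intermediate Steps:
L(W, k) = -3 + 5*k (L(W, k) = 5*k - 3 = -3 + 5*k)
g = 3186 (g = 4174 + (-3 + 5*(-197)) = 4174 + (-3 - 985) = 4174 - 988 = 3186)
1/(g + ((-5*J(1)*3)*(-35) + 151)) = 1/(3186 + ((-5*1*3)*(-35) + 151)) = 1/(3186 + (-5*3*(-35) + 151)) = 1/(3186 + (-15*(-35) + 151)) = 1/(3186 + (525 + 151)) = 1/(3186 + 676) = 1/3862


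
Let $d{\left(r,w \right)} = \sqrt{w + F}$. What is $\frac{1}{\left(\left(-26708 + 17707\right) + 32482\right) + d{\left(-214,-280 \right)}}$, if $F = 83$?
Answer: $\frac{23481}{551357558} - \frac{i \sqrt{197}}{551357558} \approx 4.2588 \cdot 10^{-5} - 2.5457 \cdot 10^{-8} i$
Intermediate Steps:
$d{\left(r,w \right)} = \sqrt{83 + w}$ ($d{\left(r,w \right)} = \sqrt{w + 83} = \sqrt{83 + w}$)
$\frac{1}{\left(\left(-26708 + 17707\right) + 32482\right) + d{\left(-214,-280 \right)}} = \frac{1}{\left(\left(-26708 + 17707\right) + 32482\right) + \sqrt{83 - 280}} = \frac{1}{\left(-9001 + 32482\right) + \sqrt{-197}} = \frac{1}{23481 + i \sqrt{197}}$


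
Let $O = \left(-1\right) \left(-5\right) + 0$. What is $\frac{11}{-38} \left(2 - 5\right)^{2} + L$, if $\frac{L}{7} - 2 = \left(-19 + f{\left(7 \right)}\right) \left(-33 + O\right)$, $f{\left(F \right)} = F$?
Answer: $\frac{89809}{38} \approx 2363.4$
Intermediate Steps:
$O = 5$ ($O = 5 + 0 = 5$)
$L = 2366$ ($L = 14 + 7 \left(-19 + 7\right) \left(-33 + 5\right) = 14 + 7 \left(\left(-12\right) \left(-28\right)\right) = 14 + 7 \cdot 336 = 14 + 2352 = 2366$)
$\frac{11}{-38} \left(2 - 5\right)^{2} + L = \frac{11}{-38} \left(2 - 5\right)^{2} + 2366 = 11 \left(- \frac{1}{38}\right) \left(-3\right)^{2} + 2366 = \left(- \frac{11}{38}\right) 9 + 2366 = - \frac{99}{38} + 2366 = \frac{89809}{38}$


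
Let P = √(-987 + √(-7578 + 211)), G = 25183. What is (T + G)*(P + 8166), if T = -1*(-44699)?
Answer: 570656412 + 69882*√(-987 + I*√7367) ≈ 5.7075e+8 + 2.1975e+6*I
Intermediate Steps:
T = 44699
P = √(-987 + I*√7367) (P = √(-987 + √(-7367)) = √(-987 + I*√7367) ≈ 1.3647 + 31.446*I)
(T + G)*(P + 8166) = (44699 + 25183)*(√(-987 + I*√7367) + 8166) = 69882*(8166 + √(-987 + I*√7367)) = 570656412 + 69882*√(-987 + I*√7367)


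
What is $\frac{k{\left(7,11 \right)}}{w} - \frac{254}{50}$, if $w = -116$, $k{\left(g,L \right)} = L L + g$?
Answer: $- \frac{4483}{725} \approx -6.1834$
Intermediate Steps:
$k{\left(g,L \right)} = g + L^{2}$ ($k{\left(g,L \right)} = L^{2} + g = g + L^{2}$)
$\frac{k{\left(7,11 \right)}}{w} - \frac{254}{50} = \frac{7 + 11^{2}}{-116} - \frac{254}{50} = \left(7 + 121\right) \left(- \frac{1}{116}\right) - \frac{127}{25} = 128 \left(- \frac{1}{116}\right) - \frac{127}{25} = - \frac{32}{29} - \frac{127}{25} = - \frac{4483}{725}$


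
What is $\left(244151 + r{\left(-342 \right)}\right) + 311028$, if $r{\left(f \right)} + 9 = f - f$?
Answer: $555170$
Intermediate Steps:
$r{\left(f \right)} = -9$ ($r{\left(f \right)} = -9 + \left(f - f\right) = -9 + 0 = -9$)
$\left(244151 + r{\left(-342 \right)}\right) + 311028 = \left(244151 - 9\right) + 311028 = 244142 + 311028 = 555170$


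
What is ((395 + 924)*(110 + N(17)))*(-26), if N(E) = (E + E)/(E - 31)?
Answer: -25823382/7 ≈ -3.6891e+6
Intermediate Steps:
N(E) = 2*E/(-31 + E) (N(E) = (2*E)/(-31 + E) = 2*E/(-31 + E))
((395 + 924)*(110 + N(17)))*(-26) = ((395 + 924)*(110 + 2*17/(-31 + 17)))*(-26) = (1319*(110 + 2*17/(-14)))*(-26) = (1319*(110 + 2*17*(-1/14)))*(-26) = (1319*(110 - 17/7))*(-26) = (1319*(753/7))*(-26) = (993207/7)*(-26) = -25823382/7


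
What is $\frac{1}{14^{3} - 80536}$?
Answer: $- \frac{1}{77792} \approx -1.2855 \cdot 10^{-5}$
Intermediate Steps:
$\frac{1}{14^{3} - 80536} = \frac{1}{2744 - 80536} = \frac{1}{-77792} = - \frac{1}{77792}$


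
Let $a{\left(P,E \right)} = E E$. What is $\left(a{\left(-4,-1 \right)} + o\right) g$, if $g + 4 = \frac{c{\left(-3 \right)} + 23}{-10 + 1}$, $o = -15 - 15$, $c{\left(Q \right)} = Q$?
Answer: $\frac{1624}{9} \approx 180.44$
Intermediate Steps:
$o = -30$ ($o = -15 - 15 = -30$)
$a{\left(P,E \right)} = E^{2}$
$g = - \frac{56}{9}$ ($g = -4 + \frac{-3 + 23}{-10 + 1} = -4 + \frac{20}{-9} = -4 + 20 \left(- \frac{1}{9}\right) = -4 - \frac{20}{9} = - \frac{56}{9} \approx -6.2222$)
$\left(a{\left(-4,-1 \right)} + o\right) g = \left(\left(-1\right)^{2} - 30\right) \left(- \frac{56}{9}\right) = \left(1 - 30\right) \left(- \frac{56}{9}\right) = \left(-29\right) \left(- \frac{56}{9}\right) = \frac{1624}{9}$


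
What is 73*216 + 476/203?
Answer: 457340/29 ≈ 15770.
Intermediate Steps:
73*216 + 476/203 = 15768 + 476*(1/203) = 15768 + 68/29 = 457340/29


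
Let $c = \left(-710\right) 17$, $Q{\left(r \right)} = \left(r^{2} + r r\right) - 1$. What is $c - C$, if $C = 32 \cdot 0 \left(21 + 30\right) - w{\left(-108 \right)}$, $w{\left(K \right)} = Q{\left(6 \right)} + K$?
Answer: $-12107$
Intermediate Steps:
$Q{\left(r \right)} = -1 + 2 r^{2}$ ($Q{\left(r \right)} = \left(r^{2} + r^{2}\right) - 1 = 2 r^{2} - 1 = -1 + 2 r^{2}$)
$w{\left(K \right)} = 71 + K$ ($w{\left(K \right)} = \left(-1 + 2 \cdot 6^{2}\right) + K = \left(-1 + 2 \cdot 36\right) + K = \left(-1 + 72\right) + K = 71 + K$)
$c = -12070$
$C = 37$ ($C = 32 \cdot 0 \left(21 + 30\right) - \left(71 - 108\right) = 0 \cdot 51 - -37 = 0 + 37 = 37$)
$c - C = -12070 - 37 = -12107$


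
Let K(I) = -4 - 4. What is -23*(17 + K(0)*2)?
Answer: -23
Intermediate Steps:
K(I) = -8
-23*(17 + K(0)*2) = -23*(17 - 8*2) = -23*(17 - 16) = -23*1 = -23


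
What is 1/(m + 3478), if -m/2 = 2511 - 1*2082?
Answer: 1/2620 ≈ 0.00038168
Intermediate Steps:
m = -858 (m = -2*(2511 - 1*2082) = -2*(2511 - 2082) = -2*429 = -858)
1/(m + 3478) = 1/(-858 + 3478) = 1/2620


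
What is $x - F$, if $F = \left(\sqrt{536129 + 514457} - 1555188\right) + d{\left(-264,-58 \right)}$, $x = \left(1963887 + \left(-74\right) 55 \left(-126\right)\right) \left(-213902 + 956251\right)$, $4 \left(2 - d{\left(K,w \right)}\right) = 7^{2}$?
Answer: $\frac{7354330079765}{4} - \sqrt{1050586} \approx 1.8386 \cdot 10^{12}$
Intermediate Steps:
$d{\left(K,w \right)} = - \frac{41}{4}$ ($d{\left(K,w \right)} = 2 - \frac{7^{2}}{4} = 2 - \frac{49}{4} = - \frac{41}{4}$)
$x = 1838580964743$ ($x = \left(1963887 - -512820\right) 742349 = \left(1963887 + 512820\right) 742349 = 2476707 \cdot 742349 = 1838580964743$)
$F = - \frac{6220793}{4} + \sqrt{1050586}$ ($F = \left(\sqrt{536129 + 514457} - 1555188\right) - \frac{41}{4} = \left(\sqrt{1050586} - 1555188\right) - \frac{41}{4} = \left(-1555188 + \sqrt{1050586}\right) - \frac{41}{4} = - \frac{6220793}{4} + \sqrt{1050586} \approx -1.5542 \cdot 10^{6}$)
$x - F = 1838580964743 - \left(- \frac{6220793}{4} + \sqrt{1050586}\right) = 1838580964743 + \left(\frac{6220793}{4} - \sqrt{1050586}\right) = \frac{7354330079765}{4} - \sqrt{1050586}$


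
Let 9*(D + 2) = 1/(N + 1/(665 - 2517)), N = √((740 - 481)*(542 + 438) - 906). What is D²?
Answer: 81270593373946013398277356/20317648100361057291555675 - 107112289015104714304*√252914/60952944301083171874667025 ≈ 3.9991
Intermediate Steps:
N = √252914 (N = √(259*980 - 906) = √(253820 - 906) = √252914 ≈ 502.91)
D = -2 + 1/(9*(-1/1852 + √252914)) (D = -2 + 1/(9*(√252914 + 1/(665 - 2517))) = -2 + 1/(9*(√252914 + 1/(-1852))) = -2 + 1/(9*(√252914 - 1/1852)) = -2 + 1/(9*(-1/1852 + √252914)) ≈ -1.9998)
D² = (-15614473322738/7807236662295 + 3429904*√252914/7807236662295)²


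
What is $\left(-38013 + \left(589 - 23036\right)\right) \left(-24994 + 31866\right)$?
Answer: $-415481120$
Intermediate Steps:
$\left(-38013 + \left(589 - 23036\right)\right) \left(-24994 + 31866\right) = \left(-38013 - 22447\right) 6872 = \left(-60460\right) 6872 = -415481120$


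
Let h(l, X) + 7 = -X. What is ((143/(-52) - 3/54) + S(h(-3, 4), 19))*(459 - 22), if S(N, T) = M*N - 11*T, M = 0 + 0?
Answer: -3332125/36 ≈ -92559.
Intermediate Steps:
M = 0
h(l, X) = -7 - X
S(N, T) = -11*T (S(N, T) = 0*N - 11*T = 0 - 11*T = -11*T)
((143/(-52) - 3/54) + S(h(-3, 4), 19))*(459 - 22) = ((143/(-52) - 3/54) - 11*19)*(459 - 22) = ((143*(-1/52) - 3*1/54) - 209)*437 = ((-11/4 - 1/18) - 209)*437 = (-101/36 - 209)*437 = -7625/36*437 = -3332125/36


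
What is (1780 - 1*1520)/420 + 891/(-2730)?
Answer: 799/2730 ≈ 0.29267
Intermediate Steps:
(1780 - 1*1520)/420 + 891/(-2730) = (1780 - 1520)*(1/420) + 891*(-1/2730) = 260*(1/420) - 297/910 = 13/21 - 297/910 = 799/2730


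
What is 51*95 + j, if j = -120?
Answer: 4725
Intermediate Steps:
51*95 + j = 51*95 - 120 = 4845 - 120 = 4725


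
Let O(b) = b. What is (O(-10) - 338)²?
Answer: 121104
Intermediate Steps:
(O(-10) - 338)² = (-10 - 338)² = (-348)² = 121104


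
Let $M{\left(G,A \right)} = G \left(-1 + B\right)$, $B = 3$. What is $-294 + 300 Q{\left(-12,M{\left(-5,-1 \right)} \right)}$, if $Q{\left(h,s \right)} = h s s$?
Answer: $-360294$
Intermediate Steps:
$M{\left(G,A \right)} = 2 G$ ($M{\left(G,A \right)} = G \left(-1 + 3\right) = G 2 = 2 G$)
$Q{\left(h,s \right)} = h s^{2}$
$-294 + 300 Q{\left(-12,M{\left(-5,-1 \right)} \right)} = -294 + 300 \left(- 12 \left(2 \left(-5\right)\right)^{2}\right) = -294 + 300 \left(- 12 \left(-10\right)^{2}\right) = -294 + 300 \left(\left(-12\right) 100\right) = -294 + 300 \left(-1200\right) = -294 - 360000 = -360294$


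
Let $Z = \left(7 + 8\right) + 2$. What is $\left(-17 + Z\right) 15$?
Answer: $0$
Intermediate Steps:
$Z = 17$ ($Z = 15 + 2 = 17$)
$\left(-17 + Z\right) 15 = \left(-17 + 17\right) 15 = 0 \cdot 15 = 0$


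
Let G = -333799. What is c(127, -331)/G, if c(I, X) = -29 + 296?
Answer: -267/333799 ≈ -0.00079988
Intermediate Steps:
c(I, X) = 267
c(127, -331)/G = 267/(-333799) = 267*(-1/333799) = -267/333799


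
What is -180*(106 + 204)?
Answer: -55800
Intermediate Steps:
-180*(106 + 204) = -180*310 = -55800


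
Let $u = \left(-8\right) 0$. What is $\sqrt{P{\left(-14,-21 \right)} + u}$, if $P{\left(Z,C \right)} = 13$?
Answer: $\sqrt{13} \approx 3.6056$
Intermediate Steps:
$u = 0$
$\sqrt{P{\left(-14,-21 \right)} + u} = \sqrt{13 + 0} = \sqrt{13}$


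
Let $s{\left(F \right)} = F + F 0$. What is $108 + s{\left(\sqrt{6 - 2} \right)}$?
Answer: $110$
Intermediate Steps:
$s{\left(F \right)} = F$ ($s{\left(F \right)} = F + 0 = F$)
$108 + s{\left(\sqrt{6 - 2} \right)} = 108 + \sqrt{6 - 2} = 108 + \sqrt{4} = 108 + 2 = 110$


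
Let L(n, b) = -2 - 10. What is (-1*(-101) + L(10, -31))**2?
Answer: 7921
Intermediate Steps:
L(n, b) = -12
(-1*(-101) + L(10, -31))**2 = (-1*(-101) - 12)**2 = (101 - 12)**2 = 89**2 = 7921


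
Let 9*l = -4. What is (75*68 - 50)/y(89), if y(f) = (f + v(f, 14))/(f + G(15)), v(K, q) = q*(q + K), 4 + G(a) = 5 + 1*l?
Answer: 4070300/13779 ≈ 295.40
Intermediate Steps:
l = -4/9 (l = (1/9)*(-4) = -4/9 ≈ -0.44444)
G(a) = 5/9 (G(a) = -4 + (5 + 1*(-4/9)) = -4 + (5 - 4/9) = -4 + 41/9 = 5/9)
v(K, q) = q*(K + q)
y(f) = (196 + 15*f)/(5/9 + f) (y(f) = (f + 14*(f + 14))/(f + 5/9) = (f + 14*(14 + f))/(5/9 + f) = (f + (196 + 14*f))/(5/9 + f) = (196 + 15*f)/(5/9 + f))
(75*68 - 50)/y(89) = (75*68 - 50)/((9*(196 + 15*89)/(5 + 9*89))) = (5100 - 50)/((9*(196 + 1335)/(5 + 801))) = 5050/((9*1531/806)) = 5050/((9*(1/806)*1531)) = 5050/(13779/806) = 5050*(806/13779) = 4070300/13779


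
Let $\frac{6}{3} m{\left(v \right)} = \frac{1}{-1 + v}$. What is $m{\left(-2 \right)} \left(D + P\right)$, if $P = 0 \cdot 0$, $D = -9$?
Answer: $\frac{3}{2} \approx 1.5$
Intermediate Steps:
$P = 0$
$m{\left(v \right)} = \frac{1}{2 \left(-1 + v\right)}$
$m{\left(-2 \right)} \left(D + P\right) = \frac{1}{2 \left(-1 - 2\right)} \left(-9 + 0\right) = \frac{1}{2 \left(-3\right)} \left(-9\right) = \frac{1}{2} \left(- \frac{1}{3}\right) \left(-9\right) = \left(- \frac{1}{6}\right) \left(-9\right) = \frac{3}{2}$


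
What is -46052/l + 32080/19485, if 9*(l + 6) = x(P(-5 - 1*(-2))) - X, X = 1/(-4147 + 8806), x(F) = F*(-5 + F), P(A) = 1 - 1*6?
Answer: 7525251562556/72628389 ≈ 1.0361e+5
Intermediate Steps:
P(A) = -5 (P(A) = 1 - 6 = -5)
X = 1/4659 ≈ 0.00021464
l = -18637/41931 (l = -6 + (-5*(-5 - 5) - 1*1/4659)/9 = -6 + (-5*(-10) - 1/4659)/9 = -6 + (50 - 1/4659)/9 = -6 + (⅑)*(232949/4659) = -6 + 232949/41931 = -18637/41931 ≈ -0.44447)
-46052/l + 32080/19485 = -46052/(-18637/41931) + 32080/19485 = -46052*(-41931/18637) + 32080*(1/19485) = 1931006412/18637 + 6416/3897 = 7525251562556/72628389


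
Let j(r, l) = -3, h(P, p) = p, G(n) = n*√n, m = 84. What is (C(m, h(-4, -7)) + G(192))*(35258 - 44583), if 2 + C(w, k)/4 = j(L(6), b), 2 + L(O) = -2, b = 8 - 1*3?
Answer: 186500 - 14323200*√3 ≈ -2.4622e+7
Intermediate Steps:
b = 5 (b = 8 - 3 = 5)
L(O) = -4 (L(O) = -2 - 2 = -4)
G(n) = n^(3/2)
C(w, k) = -20 (C(w, k) = -8 + 4*(-3) = -8 - 12 = -20)
(C(m, h(-4, -7)) + G(192))*(35258 - 44583) = (-20 + 192^(3/2))*(35258 - 44583) = (-20 + 1536*√3)*(-9325) = 186500 - 14323200*√3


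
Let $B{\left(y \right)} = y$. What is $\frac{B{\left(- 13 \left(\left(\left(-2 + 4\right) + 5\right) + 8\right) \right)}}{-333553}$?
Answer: $\frac{195}{333553} \approx 0.00058461$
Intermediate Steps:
$\frac{B{\left(- 13 \left(\left(\left(-2 + 4\right) + 5\right) + 8\right) \right)}}{-333553} = \frac{\left(-13\right) \left(\left(\left(-2 + 4\right) + 5\right) + 8\right)}{-333553} = - 13 \left(\left(2 + 5\right) + 8\right) \left(- \frac{1}{333553}\right) = - 13 \left(7 + 8\right) \left(- \frac{1}{333553}\right) = \left(-13\right) 15 \left(- \frac{1}{333553}\right) = \left(-195\right) \left(- \frac{1}{333553}\right) = \frac{195}{333553}$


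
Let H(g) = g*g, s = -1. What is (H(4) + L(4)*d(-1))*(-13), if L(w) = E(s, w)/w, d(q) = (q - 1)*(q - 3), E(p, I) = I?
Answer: -312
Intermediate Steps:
H(g) = g**2
d(q) = (-1 + q)*(-3 + q)
L(w) = 1 (L(w) = w/w = 1)
(H(4) + L(4)*d(-1))*(-13) = (4**2 + 1*(3 + (-1)**2 - 4*(-1)))*(-13) = (16 + 1*(3 + 1 + 4))*(-13) = (16 + 1*8)*(-13) = (16 + 8)*(-13) = 24*(-13) = -312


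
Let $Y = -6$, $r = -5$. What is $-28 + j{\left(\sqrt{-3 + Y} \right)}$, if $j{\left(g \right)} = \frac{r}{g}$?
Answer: $-28 + \frac{5 i}{3} \approx -28.0 + 1.6667 i$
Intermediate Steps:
$j{\left(g \right)} = - \frac{5}{g}$
$-28 + j{\left(\sqrt{-3 + Y} \right)} = -28 - \frac{5}{\sqrt{-3 - 6}} = -28 - \frac{5}{\sqrt{-9}} = -28 - \frac{5}{3 i} = -28 - 5 \left(- \frac{i}{3}\right) = -28 + \frac{5 i}{3}$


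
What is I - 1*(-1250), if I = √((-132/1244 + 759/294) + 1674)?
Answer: 1250 + √31781476262/4354 ≈ 1290.9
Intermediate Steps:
I = √31781476262/4354 (I = √((-132*1/1244 + 759*(1/294)) + 1674) = √((-33/311 + 253/98) + 1674) = √(75449/30478 + 1674) = √(51095621/30478) = √31781476262/4354 ≈ 40.945)
I - 1*(-1250) = √31781476262/4354 - 1*(-1250) = √31781476262/4354 + 1250 = 1250 + √31781476262/4354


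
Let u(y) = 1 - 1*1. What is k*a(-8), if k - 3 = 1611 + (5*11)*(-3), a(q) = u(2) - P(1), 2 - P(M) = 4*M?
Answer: 2898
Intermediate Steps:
P(M) = 2 - 4*M
u(y) = 0 (u(y) = 1 - 1 = 0)
a(q) = 2 (a(q) = 0 - (2 - 4*1) = 0 - (2 - 4) = 0 - 1*(-2) = 0 + 2 = 2)
k = 1449 (k = 3 + (1611 + (5*11)*(-3)) = 3 + (1611 + 55*(-3)) = 3 + (1611 - 165) = 3 + 1446 = 1449)
k*a(-8) = 1449*2 = 2898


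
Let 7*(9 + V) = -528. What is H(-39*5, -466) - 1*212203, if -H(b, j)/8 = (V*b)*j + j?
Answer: 428174035/7 ≈ 6.1168e+7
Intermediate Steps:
V = -591/7 (V = -9 + (1/7)*(-528) = -9 - 528/7 = -591/7 ≈ -84.429)
H(b, j) = -8*j + 4728*b*j/7 (H(b, j) = -8*((-591*b/7)*j + j) = -8*(-591*b*j/7 + j) = -8*(j - 591*b*j/7) = -8*j + 4728*b*j/7)
H(-39*5, -466) - 1*212203 = (8/7)*(-466)*(-7 + 591*(-39*5)) - 1*212203 = (8/7)*(-466)*(-7 + 591*(-195)) - 212203 = (8/7)*(-466)*(-7 - 115245) - 212203 = (8/7)*(-466)*(-115252) - 212203 = 429659456/7 - 212203 = 428174035/7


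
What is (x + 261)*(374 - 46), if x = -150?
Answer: 36408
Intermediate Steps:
(x + 261)*(374 - 46) = (-150 + 261)*(374 - 46) = 111*328 = 36408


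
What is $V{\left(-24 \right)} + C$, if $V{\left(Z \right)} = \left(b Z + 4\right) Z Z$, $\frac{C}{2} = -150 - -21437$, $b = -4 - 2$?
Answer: $127822$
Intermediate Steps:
$b = -6$ ($b = -4 - 2 = -6$)
$C = 42574$ ($C = 2 \left(-150 - -21437\right) = 2 \left(-150 + 21437\right) = 2 \cdot 21287 = 42574$)
$V{\left(Z \right)} = Z^{2} \left(4 - 6 Z\right)$ ($V{\left(Z \right)} = \left(- 6 Z + 4\right) Z Z = \left(4 - 6 Z\right) Z Z = Z \left(4 - 6 Z\right) Z = Z^{2} \left(4 - 6 Z\right)$)
$V{\left(-24 \right)} + C = \left(-24\right)^{2} \left(4 - -144\right) + 42574 = 576 \left(4 + 144\right) + 42574 = 576 \cdot 148 + 42574 = 85248 + 42574 = 127822$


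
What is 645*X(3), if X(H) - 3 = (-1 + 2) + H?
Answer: 4515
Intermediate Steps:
X(H) = 4 + H (X(H) = 3 + ((-1 + 2) + H) = 3 + (1 + H) = 4 + H)
645*X(3) = 645*(4 + 3) = 645*7 = 4515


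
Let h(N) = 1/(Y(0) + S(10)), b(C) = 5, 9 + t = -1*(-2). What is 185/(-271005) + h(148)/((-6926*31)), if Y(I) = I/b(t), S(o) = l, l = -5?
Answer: -39666409/58186399530 ≈ -0.00068171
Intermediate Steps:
S(o) = -5
t = -7 (t = -9 - 1*(-2) = -9 + 2 = -7)
Y(I) = I/5
h(N) = -⅕ (h(N) = 1/((⅕)*0 - 5) = 1/(0 - 5) = 1/(-5) = -⅕)
185/(-271005) + h(148)/((-6926*31)) = 185/(-271005) - 1/(5*((-6926*31))) = 185*(-1/271005) - ⅕/(-214706) = -37/54201 - ⅕*(-1/214706) = -37/54201 + 1/1073530 = -39666409/58186399530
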